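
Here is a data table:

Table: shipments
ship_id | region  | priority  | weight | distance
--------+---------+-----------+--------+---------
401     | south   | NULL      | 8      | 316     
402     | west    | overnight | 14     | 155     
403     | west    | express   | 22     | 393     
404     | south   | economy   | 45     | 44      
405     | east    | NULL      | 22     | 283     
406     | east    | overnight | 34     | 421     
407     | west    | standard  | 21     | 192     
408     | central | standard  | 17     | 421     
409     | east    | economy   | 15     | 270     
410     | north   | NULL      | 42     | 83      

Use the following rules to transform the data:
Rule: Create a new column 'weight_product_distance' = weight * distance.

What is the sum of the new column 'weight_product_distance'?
54589

Step 1: For each record, compute weight * distance
Example calculations:
  8 * 316 = 2528
  14 * 155 = 2170
  22 * 393 = 8646
  ...
Step 2: Sum all derived values
Step 3: Total = 54589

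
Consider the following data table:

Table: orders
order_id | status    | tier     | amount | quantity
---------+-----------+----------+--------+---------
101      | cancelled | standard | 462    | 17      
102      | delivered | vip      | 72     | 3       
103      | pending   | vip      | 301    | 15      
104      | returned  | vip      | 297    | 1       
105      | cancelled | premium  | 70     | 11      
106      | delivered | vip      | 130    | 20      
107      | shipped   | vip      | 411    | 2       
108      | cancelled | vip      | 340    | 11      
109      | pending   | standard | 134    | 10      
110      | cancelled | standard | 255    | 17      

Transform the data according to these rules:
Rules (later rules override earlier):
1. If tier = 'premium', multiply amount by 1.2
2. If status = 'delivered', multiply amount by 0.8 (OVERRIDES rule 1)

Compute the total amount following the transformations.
2445.6

Step 1: Rule 2 takes priority for records with status = 'delivered'
  - 2 records: 202 × 0.8 = 161.6
Step 2: Rule 1 applies to remaining records with tier = 'premium'
  - 1 records: 70 × 1.2 = 84.0
Step 3: Other records unchanged: 2200
Step 4: Final sum = 161.6 + 84.0 + 2200 = 2445.6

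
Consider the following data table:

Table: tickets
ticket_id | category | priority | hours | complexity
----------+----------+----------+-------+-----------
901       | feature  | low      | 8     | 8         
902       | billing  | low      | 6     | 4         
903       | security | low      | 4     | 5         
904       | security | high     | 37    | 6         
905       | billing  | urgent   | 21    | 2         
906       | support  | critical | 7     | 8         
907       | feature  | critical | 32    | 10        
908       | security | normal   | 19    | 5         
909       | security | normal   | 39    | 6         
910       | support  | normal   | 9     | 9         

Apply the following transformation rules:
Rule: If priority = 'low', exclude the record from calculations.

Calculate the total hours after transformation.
164

Step 1: Identify records where priority = 'low'
Step 2: The excluded records sum to 18
Step 3: Original total hours = 182
Step 4: Remaining total = 182 - 18 = 164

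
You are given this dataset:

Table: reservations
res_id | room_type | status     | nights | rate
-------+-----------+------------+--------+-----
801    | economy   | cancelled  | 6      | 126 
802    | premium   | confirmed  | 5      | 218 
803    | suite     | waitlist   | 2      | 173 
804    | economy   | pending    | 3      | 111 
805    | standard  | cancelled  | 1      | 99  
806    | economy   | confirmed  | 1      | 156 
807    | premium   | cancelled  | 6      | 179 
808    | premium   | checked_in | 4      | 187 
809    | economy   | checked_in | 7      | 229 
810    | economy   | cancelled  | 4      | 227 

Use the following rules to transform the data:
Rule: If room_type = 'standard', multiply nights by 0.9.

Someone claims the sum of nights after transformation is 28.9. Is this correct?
No, the correct result is 38.9.

Step 1: Calculate the correct sum after transformation
Step 2: Apply multiplier 0.9 to records where room_type = 'standard'
Step 3: Correct result = 38.9
Step 4: Claimed result = 28.9
Step 5: 38.9 ≠ 28.9
Conclusion: The claimed result is incorrect. The correct answer is 38.9.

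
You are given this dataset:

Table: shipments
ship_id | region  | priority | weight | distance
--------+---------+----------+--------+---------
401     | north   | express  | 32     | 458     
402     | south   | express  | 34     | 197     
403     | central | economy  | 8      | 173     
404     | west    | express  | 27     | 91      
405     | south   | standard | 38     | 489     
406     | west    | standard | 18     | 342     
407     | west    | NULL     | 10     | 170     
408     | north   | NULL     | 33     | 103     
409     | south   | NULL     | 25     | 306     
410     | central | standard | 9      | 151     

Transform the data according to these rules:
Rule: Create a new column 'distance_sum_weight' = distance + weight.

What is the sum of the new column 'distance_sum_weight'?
2714

Step 1: For each record, compute distance + weight
Example calculations:
  458 + 32 = 490
  197 + 34 = 231
  173 + 8 = 181
  ...
Step 2: Sum all derived values
Step 3: Total = 2714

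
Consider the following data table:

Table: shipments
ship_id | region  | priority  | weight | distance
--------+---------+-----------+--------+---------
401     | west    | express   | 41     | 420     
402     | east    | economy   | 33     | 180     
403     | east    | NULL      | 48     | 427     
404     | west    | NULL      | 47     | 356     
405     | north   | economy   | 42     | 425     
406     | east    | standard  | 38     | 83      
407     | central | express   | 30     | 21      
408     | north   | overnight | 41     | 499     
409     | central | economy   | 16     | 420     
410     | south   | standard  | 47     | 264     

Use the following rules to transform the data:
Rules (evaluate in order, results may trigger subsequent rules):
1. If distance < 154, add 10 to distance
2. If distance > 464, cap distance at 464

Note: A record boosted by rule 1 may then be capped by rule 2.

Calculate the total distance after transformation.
3080

Step 1: Apply rule 1 to records with distance < 154
  - 2 records get bonus of 10
  - Of these, 0 records then exceed 464 and get capped
Step 2: Apply rule 2 to records with distance > 464
  - 1 records (original) are capped
Step 3: Calculate final sum = 3080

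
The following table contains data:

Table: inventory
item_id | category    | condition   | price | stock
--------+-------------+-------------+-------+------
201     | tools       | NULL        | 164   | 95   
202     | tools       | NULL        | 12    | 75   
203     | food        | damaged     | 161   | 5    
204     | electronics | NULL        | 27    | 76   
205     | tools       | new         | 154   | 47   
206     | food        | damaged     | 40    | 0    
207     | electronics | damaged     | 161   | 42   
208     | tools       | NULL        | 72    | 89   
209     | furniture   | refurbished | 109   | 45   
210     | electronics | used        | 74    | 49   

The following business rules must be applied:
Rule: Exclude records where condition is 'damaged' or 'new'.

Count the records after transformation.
6

Step 1: Count records to exclude
  - 3 (damaged) + 1 (new) = 4 records
Step 2: Total records: 10
Step 3: Remaining = 10 - 4 = 6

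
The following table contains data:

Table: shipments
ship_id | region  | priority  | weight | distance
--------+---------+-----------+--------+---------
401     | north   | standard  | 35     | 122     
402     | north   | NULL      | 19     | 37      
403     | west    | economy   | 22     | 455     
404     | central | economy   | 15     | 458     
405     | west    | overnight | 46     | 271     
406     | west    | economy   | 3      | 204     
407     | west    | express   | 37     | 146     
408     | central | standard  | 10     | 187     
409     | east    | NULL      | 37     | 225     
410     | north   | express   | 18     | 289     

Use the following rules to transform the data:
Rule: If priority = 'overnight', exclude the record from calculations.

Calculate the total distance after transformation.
2123

Step 1: Identify records where priority = 'overnight'
Step 2: The excluded records sum to 271
Step 3: Original total distance = 2394
Step 4: Remaining total = 2394 - 271 = 2123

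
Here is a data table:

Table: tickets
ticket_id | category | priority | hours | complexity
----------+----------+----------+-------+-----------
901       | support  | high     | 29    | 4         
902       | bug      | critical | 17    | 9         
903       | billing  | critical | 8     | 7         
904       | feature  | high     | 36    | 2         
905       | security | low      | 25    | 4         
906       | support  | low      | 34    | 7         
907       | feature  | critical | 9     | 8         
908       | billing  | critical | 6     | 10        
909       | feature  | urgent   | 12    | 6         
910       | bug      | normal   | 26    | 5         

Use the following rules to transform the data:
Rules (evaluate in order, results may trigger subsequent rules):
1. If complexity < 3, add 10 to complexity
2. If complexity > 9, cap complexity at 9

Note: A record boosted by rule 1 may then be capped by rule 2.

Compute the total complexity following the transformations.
68

Step 1: Apply rule 1 to records with complexity < 3
  - 1 records get bonus of 10
  - Of these, 1 records then exceed 9 and get capped
Step 2: Apply rule 2 to records with complexity > 9
  - 1 records (original) are capped
Step 3: Calculate final sum = 68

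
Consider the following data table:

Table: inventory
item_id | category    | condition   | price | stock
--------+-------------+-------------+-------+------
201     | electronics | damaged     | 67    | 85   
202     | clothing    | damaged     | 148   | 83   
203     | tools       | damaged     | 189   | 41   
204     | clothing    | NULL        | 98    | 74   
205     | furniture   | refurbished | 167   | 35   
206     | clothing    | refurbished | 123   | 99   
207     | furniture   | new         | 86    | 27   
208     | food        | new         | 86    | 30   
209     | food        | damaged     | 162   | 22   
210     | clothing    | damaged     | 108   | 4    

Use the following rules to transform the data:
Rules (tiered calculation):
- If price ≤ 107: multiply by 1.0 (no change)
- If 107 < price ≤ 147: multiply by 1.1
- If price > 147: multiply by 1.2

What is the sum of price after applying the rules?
1390.3

Step 1: Tier 1 (price ≤ 107): 4 records, sum = 337 × 1.0 = 337.0
Step 2: Tier 2 (107 < price ≤ 147): 2 records, sum = 231 × 1.1 = 254.1
Step 3: Tier 3 (price > 147): 4 records, sum = 666 × 1.2 = 799.2
Step 4: Final sum = 337.0 + 254.1 + 799.2 = 1390.3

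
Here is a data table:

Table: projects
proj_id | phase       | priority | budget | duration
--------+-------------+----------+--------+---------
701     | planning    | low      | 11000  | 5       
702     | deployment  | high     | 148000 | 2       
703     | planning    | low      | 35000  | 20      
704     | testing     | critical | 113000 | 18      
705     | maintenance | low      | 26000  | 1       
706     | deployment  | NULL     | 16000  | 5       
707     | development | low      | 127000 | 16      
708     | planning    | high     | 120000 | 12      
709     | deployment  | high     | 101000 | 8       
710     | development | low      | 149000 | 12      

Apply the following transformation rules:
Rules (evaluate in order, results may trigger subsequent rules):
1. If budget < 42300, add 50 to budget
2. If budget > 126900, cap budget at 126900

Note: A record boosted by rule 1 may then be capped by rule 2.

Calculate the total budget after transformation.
802900

Step 1: Apply rule 1 to records with budget < 42300
  - 4 records get bonus of 50
  - Of these, 0 records then exceed 126900 and get capped
Step 2: Apply rule 2 to records with budget > 126900
  - 3 records (original) are capped
Step 3: Calculate final sum = 802900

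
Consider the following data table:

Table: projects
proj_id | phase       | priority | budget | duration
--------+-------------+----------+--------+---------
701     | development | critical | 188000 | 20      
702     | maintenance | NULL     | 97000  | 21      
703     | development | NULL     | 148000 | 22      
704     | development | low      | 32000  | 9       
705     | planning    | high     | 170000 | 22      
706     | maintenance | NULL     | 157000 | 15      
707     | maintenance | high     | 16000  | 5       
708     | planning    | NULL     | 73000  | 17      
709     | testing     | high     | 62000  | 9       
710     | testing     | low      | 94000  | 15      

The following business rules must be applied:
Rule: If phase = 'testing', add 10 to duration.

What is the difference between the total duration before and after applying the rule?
20

Step 1: Original sum of duration = 155
Step 2: 2 records have phase = 'testing'
Step 3: Each affected record changes by 10
Step 4: Total change = 2 × 10 = 20
Step 5: New sum = 155 + 20 = 175
Step 6: Difference = |175 - 155| = 20
        (Sum increased by 20)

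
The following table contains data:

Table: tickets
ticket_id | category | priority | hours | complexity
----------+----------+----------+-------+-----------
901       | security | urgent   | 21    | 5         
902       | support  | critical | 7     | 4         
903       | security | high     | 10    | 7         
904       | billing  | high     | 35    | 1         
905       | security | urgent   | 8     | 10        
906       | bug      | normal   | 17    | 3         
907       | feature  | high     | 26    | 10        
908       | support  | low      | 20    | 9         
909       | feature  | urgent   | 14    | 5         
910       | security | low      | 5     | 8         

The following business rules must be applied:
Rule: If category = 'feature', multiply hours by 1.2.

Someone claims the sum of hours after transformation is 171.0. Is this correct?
Yes, the result is correct.

Step 1: Calculate the correct sum after transformation
Step 2: Apply multiplier 1.2 to records where category = 'feature'
Step 3: Correct result = 171.0
Step 4: Claimed result = 171.0
Step 5: 171.0 = 171.0 ✓
Conclusion: The claimed result is correct.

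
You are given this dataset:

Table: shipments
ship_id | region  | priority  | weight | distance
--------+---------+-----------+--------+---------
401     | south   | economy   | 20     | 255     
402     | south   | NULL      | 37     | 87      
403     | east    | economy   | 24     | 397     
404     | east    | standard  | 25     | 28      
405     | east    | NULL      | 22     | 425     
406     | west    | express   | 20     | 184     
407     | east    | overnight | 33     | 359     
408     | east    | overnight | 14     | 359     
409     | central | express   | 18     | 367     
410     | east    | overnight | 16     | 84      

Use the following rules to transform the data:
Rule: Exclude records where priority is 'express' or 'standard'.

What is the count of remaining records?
7

Step 1: Count records to exclude
  - 2 (express) + 1 (standard) = 3 records
Step 2: Total records: 10
Step 3: Remaining = 10 - 3 = 7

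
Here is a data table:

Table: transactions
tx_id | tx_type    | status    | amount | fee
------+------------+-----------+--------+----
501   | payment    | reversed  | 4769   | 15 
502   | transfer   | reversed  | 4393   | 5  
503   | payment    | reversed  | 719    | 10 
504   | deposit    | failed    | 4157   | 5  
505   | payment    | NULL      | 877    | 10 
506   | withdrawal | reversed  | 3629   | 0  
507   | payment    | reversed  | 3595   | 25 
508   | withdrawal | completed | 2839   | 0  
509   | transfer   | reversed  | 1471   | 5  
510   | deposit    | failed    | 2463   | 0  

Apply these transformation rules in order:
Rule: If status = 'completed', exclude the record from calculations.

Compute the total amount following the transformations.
26073

Step 1: Identify records where status = 'completed'
Step 2: The excluded records sum to 2839
Step 3: Original total amount = 28912
Step 4: Remaining total = 28912 - 2839 = 26073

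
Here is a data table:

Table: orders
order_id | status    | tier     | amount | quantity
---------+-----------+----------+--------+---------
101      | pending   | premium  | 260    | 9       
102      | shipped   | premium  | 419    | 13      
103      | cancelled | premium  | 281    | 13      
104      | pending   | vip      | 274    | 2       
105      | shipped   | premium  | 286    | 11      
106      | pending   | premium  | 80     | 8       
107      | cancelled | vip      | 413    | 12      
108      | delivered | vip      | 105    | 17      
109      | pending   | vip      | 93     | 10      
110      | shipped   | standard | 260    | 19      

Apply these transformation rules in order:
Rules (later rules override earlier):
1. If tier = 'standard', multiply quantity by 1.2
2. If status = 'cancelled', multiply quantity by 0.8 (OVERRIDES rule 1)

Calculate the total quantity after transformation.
112.8

Step 1: Rule 2 takes priority for records with status = 'cancelled'
  - 2 records: 25 × 0.8 = 20.0
Step 2: Rule 1 applies to remaining records with tier = 'standard'
  - 1 records: 19 × 1.2 = 22.8
Step 3: Other records unchanged: 70
Step 4: Final sum = 20.0 + 22.8 + 70 = 112.8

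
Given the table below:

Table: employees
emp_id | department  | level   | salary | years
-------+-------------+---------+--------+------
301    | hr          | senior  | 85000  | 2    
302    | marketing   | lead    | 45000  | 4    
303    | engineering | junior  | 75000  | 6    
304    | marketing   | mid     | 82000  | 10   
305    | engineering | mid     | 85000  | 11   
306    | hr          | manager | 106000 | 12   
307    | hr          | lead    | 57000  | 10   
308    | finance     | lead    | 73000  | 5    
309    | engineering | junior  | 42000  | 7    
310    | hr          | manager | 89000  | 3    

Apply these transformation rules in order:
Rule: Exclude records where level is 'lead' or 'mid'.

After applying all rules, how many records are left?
5

Step 1: Count records to exclude
  - 3 (lead) + 2 (mid) = 5 records
Step 2: Total records: 10
Step 3: Remaining = 10 - 5 = 5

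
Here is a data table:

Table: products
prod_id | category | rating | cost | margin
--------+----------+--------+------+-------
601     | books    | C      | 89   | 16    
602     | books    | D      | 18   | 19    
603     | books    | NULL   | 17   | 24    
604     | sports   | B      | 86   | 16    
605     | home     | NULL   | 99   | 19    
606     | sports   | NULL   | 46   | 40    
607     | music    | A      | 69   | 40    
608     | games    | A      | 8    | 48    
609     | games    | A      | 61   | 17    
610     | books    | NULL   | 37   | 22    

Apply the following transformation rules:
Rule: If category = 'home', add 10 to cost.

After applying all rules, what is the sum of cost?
540

Step 1: Count records where category = 'home': 1
Step 2: Total bonus added: 1 × 10 = 10
Step 3: Original sum of cost: 530
Step 4: Final sum = 530 + 10 = 540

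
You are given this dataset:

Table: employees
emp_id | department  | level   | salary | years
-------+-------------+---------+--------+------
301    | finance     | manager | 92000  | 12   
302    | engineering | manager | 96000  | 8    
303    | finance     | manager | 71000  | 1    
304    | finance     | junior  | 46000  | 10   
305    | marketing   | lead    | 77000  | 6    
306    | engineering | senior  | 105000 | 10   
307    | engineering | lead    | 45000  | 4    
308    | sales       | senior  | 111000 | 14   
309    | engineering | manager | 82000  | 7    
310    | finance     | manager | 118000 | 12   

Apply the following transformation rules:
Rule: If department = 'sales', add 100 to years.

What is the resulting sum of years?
184

Step 1: Count records where department = 'sales': 1
Step 2: Total bonus added: 1 × 100 = 100
Step 3: Original sum of years: 84
Step 4: Final sum = 84 + 100 = 184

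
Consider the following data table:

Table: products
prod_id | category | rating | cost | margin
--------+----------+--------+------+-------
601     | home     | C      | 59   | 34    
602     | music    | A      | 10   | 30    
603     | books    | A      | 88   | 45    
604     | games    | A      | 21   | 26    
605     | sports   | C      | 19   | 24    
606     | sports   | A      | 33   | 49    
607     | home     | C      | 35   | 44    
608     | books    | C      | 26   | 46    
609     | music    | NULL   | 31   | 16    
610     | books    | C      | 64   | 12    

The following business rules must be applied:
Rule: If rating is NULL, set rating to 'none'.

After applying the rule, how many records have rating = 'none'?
1

Step 1: Count records where rating IS NULL
Step 2: Found 1 records with NULL rating
Step 3: These records will have rating set to 'none'
Step 4: Records already having rating = 'none': 0
Step 5: Answer: 1 + 0 = 1 records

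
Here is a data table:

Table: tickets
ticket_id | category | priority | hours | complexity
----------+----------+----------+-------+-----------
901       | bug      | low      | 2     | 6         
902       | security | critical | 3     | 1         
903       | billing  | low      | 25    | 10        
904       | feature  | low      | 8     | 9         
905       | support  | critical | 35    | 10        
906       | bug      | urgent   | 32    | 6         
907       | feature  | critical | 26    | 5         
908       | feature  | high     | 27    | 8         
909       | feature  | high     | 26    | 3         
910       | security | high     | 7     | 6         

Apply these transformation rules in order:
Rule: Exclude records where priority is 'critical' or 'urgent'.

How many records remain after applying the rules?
6

Step 1: Count records to exclude
  - 3 (critical) + 1 (urgent) = 4 records
Step 2: Total records: 10
Step 3: Remaining = 10 - 4 = 6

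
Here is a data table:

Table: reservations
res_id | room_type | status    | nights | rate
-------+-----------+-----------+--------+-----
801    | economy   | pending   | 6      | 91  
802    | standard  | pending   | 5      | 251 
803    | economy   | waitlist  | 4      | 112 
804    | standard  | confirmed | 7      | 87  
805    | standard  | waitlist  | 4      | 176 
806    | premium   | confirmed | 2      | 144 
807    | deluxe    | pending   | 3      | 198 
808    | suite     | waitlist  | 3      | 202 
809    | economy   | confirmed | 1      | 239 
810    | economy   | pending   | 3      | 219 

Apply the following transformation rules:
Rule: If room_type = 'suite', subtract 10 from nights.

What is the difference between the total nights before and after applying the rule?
10

Step 1: Original sum of nights = 38
Step 2: 1 records have room_type = 'suite'
Step 3: Each affected record changes by -10
Step 4: Total change = 1 × -10 = -10
Step 5: New sum = 38 + -10 = 28
Step 6: Difference = |28 - 38| = 10
        (Sum decreased by 10)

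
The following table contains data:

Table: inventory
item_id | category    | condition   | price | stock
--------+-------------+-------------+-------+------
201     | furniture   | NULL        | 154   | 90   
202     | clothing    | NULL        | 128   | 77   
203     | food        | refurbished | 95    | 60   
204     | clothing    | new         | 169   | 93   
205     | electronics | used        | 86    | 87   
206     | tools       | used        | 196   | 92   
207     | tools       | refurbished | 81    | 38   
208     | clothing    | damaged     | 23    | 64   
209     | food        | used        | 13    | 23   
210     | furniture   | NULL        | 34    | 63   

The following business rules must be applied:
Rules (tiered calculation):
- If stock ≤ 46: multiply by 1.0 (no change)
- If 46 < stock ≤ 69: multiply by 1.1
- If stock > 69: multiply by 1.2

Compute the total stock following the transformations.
793.5

Step 1: Tier 1 (stock ≤ 46): 2 records, sum = 61 × 1.0 = 61.0
Step 2: Tier 2 (46 < stock ≤ 69): 3 records, sum = 187 × 1.1 = 205.7
Step 3: Tier 3 (stock > 69): 5 records, sum = 439 × 1.2 = 526.8
Step 4: Final sum = 61.0 + 205.7 + 526.8 = 793.5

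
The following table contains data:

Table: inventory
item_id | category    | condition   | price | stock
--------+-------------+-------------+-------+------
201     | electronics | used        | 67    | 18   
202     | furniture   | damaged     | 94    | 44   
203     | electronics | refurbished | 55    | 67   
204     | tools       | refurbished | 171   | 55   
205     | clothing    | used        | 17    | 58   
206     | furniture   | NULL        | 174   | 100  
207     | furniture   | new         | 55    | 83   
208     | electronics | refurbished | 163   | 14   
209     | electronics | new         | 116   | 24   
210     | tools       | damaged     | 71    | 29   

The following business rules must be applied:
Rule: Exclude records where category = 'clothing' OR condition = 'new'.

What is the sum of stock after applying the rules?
327

Step 1: Find records where category = 'clothing' OR condition = 'new'
Step 2: 3 records match, summing to 165
Step 3: Original sum: 492
Step 4: Remaining sum = 492 - 165 = 327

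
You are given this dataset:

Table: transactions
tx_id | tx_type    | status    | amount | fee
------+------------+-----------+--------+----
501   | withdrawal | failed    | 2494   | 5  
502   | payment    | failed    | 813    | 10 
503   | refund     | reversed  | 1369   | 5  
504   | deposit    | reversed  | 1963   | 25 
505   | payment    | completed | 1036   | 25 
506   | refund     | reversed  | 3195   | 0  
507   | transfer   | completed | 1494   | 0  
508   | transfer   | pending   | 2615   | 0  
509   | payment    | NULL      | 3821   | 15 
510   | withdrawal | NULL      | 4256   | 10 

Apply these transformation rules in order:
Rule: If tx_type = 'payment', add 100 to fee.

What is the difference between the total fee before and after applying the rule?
300

Step 1: Original sum of fee = 95
Step 2: 3 records have tx_type = 'payment'
Step 3: Each affected record changes by 100
Step 4: Total change = 3 × 100 = 300
Step 5: New sum = 95 + 300 = 395
Step 6: Difference = |395 - 95| = 300
        (Sum increased by 300)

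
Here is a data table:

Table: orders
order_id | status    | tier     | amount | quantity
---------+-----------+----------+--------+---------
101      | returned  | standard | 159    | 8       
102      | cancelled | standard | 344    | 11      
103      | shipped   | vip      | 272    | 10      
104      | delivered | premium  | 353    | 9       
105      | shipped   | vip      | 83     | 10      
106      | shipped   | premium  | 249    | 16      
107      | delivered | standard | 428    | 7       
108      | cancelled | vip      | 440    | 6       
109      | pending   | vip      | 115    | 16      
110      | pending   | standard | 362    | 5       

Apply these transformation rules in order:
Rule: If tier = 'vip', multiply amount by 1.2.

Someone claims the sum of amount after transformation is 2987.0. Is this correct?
Yes, the result is correct.

Step 1: Calculate the correct sum after transformation
Step 2: Apply multiplier 1.2 to records where tier = 'vip'
Step 3: Correct result = 2987.0
Step 4: Claimed result = 2987.0
Step 5: 2987.0 = 2987.0 ✓
Conclusion: The claimed result is correct.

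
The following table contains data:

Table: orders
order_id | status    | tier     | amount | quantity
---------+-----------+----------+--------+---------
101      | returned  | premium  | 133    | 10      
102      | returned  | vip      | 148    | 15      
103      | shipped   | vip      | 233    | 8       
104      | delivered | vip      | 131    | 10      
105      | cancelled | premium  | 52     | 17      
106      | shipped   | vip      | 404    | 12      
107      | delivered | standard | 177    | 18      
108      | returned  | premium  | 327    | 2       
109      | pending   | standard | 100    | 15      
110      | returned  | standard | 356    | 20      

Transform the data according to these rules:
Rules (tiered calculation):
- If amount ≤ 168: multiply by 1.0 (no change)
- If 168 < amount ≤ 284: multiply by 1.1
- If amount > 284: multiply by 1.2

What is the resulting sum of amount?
2319.4

Step 1: Tier 1 (amount ≤ 168): 5 records, sum = 564 × 1.0 = 564.0
Step 2: Tier 2 (168 < amount ≤ 284): 2 records, sum = 410 × 1.1 = 451.0
Step 3: Tier 3 (amount > 284): 3 records, sum = 1087 × 1.2 = 1304.4
Step 4: Final sum = 564.0 + 451.0 + 1304.4 = 2319.4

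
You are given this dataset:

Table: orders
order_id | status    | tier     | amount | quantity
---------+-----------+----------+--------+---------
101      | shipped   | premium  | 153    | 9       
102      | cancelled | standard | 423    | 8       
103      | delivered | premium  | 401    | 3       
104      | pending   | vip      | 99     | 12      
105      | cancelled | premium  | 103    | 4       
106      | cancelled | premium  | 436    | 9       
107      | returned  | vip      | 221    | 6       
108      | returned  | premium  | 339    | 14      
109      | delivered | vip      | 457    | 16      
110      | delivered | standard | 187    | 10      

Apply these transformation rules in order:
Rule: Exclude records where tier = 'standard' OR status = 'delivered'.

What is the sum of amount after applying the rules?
1351

Step 1: Find records where tier = 'standard' OR status = 'delivered'
Step 2: 4 records match, summing to 1468
Step 3: Original sum: 2819
Step 4: Remaining sum = 2819 - 1468 = 1351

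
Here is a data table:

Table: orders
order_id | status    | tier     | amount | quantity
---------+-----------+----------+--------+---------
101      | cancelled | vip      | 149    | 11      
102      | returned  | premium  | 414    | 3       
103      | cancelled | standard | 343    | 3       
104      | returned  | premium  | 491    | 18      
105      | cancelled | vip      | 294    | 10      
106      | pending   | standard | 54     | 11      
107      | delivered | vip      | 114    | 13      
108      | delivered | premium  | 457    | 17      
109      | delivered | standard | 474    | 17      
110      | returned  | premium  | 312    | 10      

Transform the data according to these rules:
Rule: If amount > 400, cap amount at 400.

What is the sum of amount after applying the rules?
2866

Step 1: 4 records have amount > 400
Step 2: These records originally summed to 1836
Step 3: After capping: 4 × 400 = 1600
Step 4: Unaffected records sum: 1266
Step 5: Final sum = 1600 + 1266 = 2866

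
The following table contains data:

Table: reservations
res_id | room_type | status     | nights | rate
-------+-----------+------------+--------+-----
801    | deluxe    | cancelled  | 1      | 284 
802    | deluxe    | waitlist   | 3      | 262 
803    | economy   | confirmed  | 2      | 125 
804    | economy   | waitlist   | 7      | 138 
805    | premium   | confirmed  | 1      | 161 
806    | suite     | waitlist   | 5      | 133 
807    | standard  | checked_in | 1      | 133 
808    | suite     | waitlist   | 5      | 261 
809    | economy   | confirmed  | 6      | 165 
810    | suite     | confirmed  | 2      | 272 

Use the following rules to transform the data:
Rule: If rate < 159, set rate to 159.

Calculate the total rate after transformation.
2041

Step 1: 4 records have rate < 159
Step 2: These records originally summed to 529
Step 3: After setting to minimum: 4 × 159 = 636
Step 4: Unaffected records sum: 1405
Step 5: Final sum = 636 + 1405 = 2041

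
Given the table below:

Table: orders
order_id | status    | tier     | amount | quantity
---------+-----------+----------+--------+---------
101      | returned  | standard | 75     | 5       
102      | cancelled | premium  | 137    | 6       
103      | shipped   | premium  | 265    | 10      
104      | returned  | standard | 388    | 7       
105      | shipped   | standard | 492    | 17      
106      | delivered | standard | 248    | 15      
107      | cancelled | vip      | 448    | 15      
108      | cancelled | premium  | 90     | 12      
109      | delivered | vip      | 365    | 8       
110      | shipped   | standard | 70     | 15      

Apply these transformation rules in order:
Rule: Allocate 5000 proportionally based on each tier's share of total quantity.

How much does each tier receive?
premium: 1272.73, standard: 2681.82, vip: 1045.45

Step 1: Calculate total quantity = 110
Step 2: Calculate each tier's proportion:
  premium: 28/110 = 25.45% → 1272.73
  standard: 59/110 = 53.64% → 2681.82
  vip: 23/110 = 20.91% → 1045.45
Step 3: Verify: sum of allocations ≈ 5000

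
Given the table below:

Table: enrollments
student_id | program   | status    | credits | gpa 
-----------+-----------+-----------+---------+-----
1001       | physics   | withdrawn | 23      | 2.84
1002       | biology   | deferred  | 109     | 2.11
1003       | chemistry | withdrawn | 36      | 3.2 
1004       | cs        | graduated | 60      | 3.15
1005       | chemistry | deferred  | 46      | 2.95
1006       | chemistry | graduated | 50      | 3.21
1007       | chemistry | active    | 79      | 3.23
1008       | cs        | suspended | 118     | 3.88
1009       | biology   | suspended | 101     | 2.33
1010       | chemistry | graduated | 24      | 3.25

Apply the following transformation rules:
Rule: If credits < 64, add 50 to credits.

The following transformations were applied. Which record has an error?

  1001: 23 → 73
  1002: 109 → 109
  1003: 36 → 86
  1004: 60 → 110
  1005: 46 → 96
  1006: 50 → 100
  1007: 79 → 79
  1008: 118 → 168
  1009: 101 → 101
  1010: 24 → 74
Record 1008 has an error. The correct transformed value should be 118, not 168.

Step 1: Check each record against the rule
Step 2: Record 1008 has credits = 118
Step 3: Since 118 >= 64, the bonus should not have been applied
Step 4: Correct value = 118, but claimed value = 168
Conclusion: Record 1008 has the error.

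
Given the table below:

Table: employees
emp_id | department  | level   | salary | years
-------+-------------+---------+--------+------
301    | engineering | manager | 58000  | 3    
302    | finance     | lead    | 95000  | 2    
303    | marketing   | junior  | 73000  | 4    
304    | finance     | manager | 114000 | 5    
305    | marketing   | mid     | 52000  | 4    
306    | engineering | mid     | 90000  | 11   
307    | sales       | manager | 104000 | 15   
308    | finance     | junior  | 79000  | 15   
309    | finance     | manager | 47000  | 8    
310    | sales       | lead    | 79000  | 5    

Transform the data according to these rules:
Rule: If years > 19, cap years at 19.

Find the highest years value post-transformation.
15

Step 1: Original maximum years = 15
Step 2: Check cap of 19 against maximum
Step 3: No records exceed the cap (max 15 <= cap 19), so no capping applies
Step 4: Maximum after transformation = 15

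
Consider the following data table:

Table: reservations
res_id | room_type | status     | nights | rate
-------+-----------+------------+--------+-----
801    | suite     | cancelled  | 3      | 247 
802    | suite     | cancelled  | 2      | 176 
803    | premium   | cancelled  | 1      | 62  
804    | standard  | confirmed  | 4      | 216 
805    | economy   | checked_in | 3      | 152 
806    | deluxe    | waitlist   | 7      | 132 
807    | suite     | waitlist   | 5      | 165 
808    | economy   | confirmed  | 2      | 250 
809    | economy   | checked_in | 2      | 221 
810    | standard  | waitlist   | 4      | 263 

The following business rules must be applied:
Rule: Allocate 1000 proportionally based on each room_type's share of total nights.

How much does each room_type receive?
deluxe: 212.12, economy: 212.12, premium: 30.3, standard: 242.42, suite: 303.03

Step 1: Calculate total nights = 33
Step 2: Calculate each room_type's proportion:
  deluxe: 7/33 = 21.21% → 212.12
  economy: 7/33 = 21.21% → 212.12
  premium: 1/33 = 3.03% → 30.3
  standard: 8/33 = 24.24% → 242.42
  suite: 10/33 = 30.30% → 303.03
Step 3: Verify: sum of allocations ≈ 1000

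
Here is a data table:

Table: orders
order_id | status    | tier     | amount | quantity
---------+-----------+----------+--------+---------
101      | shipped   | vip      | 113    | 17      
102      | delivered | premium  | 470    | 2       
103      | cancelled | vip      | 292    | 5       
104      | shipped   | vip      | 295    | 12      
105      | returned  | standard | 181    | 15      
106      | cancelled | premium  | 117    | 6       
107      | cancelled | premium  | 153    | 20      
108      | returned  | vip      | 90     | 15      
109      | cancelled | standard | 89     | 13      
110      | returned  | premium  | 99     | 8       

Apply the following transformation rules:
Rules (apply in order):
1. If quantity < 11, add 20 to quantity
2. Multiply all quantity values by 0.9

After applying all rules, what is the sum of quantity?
173.7

Step 1: Apply Rule 1 - Add 20 to records with quantity < 11
  - 4 records affected: 21 + (4 × 20) = 101
  - Unaffected records: 92
  - Sum after Rule 1: 193
Step 2: Apply Rule 2 - Multiply all by 0.9
  - 193 × 0.9 = 173.7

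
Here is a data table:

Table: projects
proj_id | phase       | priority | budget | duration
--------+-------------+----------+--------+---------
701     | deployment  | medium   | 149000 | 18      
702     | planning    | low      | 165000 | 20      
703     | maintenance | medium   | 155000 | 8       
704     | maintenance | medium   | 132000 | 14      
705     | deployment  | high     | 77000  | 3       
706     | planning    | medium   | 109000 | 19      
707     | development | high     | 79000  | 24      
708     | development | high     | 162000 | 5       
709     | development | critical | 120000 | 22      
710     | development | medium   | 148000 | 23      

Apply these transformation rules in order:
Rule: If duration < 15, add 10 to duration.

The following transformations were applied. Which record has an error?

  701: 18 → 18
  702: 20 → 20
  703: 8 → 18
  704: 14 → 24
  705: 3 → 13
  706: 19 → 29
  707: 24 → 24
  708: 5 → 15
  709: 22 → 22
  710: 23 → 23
Record 706 has an error. The correct transformed value should be 19, not 29.

Step 1: Check each record against the rule
Step 2: Record 706 has duration = 19
Step 3: Since 19 >= 15, the bonus should not have been applied
Step 4: Correct value = 19, but claimed value = 29
Conclusion: Record 706 has the error.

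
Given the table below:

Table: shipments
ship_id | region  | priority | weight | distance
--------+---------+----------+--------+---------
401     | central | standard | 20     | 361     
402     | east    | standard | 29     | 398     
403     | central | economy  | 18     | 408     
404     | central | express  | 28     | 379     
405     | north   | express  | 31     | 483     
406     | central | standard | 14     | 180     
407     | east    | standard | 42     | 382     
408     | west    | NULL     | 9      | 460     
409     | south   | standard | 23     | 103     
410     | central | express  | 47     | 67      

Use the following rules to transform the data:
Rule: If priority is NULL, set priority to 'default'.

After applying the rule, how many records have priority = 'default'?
1

Step 1: Count records where priority IS NULL
Step 2: Found 1 records with NULL priority
Step 3: These records will have priority set to 'default'
Step 4: Records already having priority = 'default': 0
Step 5: Answer: 1 + 0 = 1 records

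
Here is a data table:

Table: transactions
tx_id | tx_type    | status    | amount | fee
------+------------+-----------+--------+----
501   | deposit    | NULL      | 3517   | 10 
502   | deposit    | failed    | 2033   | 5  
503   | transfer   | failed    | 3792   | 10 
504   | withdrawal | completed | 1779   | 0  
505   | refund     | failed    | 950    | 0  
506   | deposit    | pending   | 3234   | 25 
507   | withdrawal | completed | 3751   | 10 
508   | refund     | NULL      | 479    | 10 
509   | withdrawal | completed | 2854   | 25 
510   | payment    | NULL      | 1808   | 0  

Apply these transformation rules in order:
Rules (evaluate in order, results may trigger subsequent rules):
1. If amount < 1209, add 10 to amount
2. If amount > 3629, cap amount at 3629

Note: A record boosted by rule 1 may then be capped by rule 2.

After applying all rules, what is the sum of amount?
23932

Step 1: Apply rule 1 to records with amount < 1209
  - 2 records get bonus of 10
  - Of these, 0 records then exceed 3629 and get capped
Step 2: Apply rule 2 to records with amount > 3629
  - 2 records (original) are capped
Step 3: Calculate final sum = 23932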